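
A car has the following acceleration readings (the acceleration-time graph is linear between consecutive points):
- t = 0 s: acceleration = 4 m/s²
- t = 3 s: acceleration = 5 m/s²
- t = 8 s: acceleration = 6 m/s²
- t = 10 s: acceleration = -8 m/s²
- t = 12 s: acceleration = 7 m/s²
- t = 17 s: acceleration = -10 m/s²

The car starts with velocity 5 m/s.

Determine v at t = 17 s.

35.5 m/s

Δv equals the area under the a-t graph; then v = v₀ + Δv.
0–3 s: ½(4 + 5)(3) = 13.5 m/s
3–8 s: ½(5 + 6)(5) = 27.5 m/s
8–10 s: ½(6 + -8)(2) = -2 m/s
10–12 s: ½(-8 + 7)(2) = -1 m/s
12–17 s: ½(7 + -10)(5) = -7.5 m/s
Δv = 30.5 m/s, so v(17) = 5 + (30.5) = 35.5 m/s.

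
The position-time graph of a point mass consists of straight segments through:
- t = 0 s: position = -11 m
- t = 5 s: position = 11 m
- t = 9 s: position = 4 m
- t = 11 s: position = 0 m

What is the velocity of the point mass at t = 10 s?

-2 m/s

Velocity is the slope of the x-t graph on 9–11 s: (0 − 4)/(11 − 9) = -2 m/s.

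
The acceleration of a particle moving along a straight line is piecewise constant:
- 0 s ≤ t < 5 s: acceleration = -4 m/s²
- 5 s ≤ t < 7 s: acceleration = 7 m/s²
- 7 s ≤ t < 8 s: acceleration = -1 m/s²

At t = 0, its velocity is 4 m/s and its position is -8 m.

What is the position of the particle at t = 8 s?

-58.5 m

On each constant-a segment, Δv = aΔt and Δx = v₀Δt + ½aΔt²; chain segment to segment.
0–5 s: v starts 4 m/s; Δx = 4·5 + ½·-4·5² = -30 m; v ends -16 m/s.
5–7 s: v starts -16 m/s; Δx = -16·2 + ½·7·2² = -18 m; v ends -2 m/s.
7–8 s: v starts -2 m/s; Δx = -2·1 + ½·-1·1² = -2.5 m; v ends -3 m/s.
x(8) = -8 + Σ Δx = -58.5 m.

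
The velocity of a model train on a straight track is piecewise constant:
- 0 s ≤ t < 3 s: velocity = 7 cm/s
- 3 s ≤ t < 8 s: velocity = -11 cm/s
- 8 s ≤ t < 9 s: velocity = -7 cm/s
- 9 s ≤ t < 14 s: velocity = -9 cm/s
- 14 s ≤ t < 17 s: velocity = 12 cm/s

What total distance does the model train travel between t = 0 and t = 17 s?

164 cm

Total distance travelled is ∫|v| dt — sum the magnitudes of each area piece.
0–3 s: |7| × 3 = 21 cm
3–8 s: |-11| × 5 = 55 cm
8–9 s: |-7| × 1 = 7 cm
9–14 s: |-9| × 5 = 45 cm
14–17 s: |12| × 3 = 36 cm
Total distance = 164 cm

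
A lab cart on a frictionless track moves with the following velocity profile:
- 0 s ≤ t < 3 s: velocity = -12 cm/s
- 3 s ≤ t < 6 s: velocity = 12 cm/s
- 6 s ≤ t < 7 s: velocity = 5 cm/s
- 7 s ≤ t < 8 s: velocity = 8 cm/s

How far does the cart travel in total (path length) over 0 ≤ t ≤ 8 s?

Distance (not displacement) is the total path length: add the absolute areas under v-t.
0–3 s: |-12| × 3 = 36 cm
3–6 s: |12| × 3 = 36 cm
6–7 s: |5| × 1 = 5 cm
7–8 s: |8| × 1 = 8 cm
Total distance = 85 cm

85 cm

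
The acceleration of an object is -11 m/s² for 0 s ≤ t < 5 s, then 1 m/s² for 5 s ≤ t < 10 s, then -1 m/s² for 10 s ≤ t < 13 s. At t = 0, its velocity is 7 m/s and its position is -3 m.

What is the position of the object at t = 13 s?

On each constant-a segment, Δv = aΔt and Δx = v₀Δt + ½aΔt²; chain segment to segment.
0–5 s: v starts 7 m/s; Δx = 7·5 + ½·-11·5² = -102.5 m; v ends -48 m/s.
5–10 s: v starts -48 m/s; Δx = -48·5 + ½·1·5² = -227.5 m; v ends -43 m/s.
10–13 s: v starts -43 m/s; Δx = -43·3 + ½·-1·3² = -133.5 m; v ends -46 m/s.
x(13) = -3 + Σ Δx = -466.5 m.

-466.5 m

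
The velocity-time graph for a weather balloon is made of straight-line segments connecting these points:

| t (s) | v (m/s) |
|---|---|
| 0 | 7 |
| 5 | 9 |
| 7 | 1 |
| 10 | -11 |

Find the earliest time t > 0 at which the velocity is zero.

v changes sign on 7–10 s (from 1 to -11); the graph is linear there, so v = 0 at t = 7 + (-1)·(10 − 7)/(-11 − 1) = 7.25 s.

t = 7.25 s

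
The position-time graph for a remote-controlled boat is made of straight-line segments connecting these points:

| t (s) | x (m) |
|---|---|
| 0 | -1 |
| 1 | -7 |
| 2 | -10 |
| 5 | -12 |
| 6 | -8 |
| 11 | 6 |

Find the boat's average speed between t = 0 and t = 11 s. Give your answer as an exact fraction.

29/11 m/s

Average speed = (total path length)/(elapsed time); on a piecewise-linear x-t graph the path length is Σ|Δx|.
0–1 s: |Δx| = |-7 − -1| = 6 m
1–2 s: |Δx| = |-10 − -7| = 3 m
2–5 s: |Δx| = |-12 − -10| = 2 m
5–6 s: |Δx| = |-8 − -12| = 4 m
6–11 s: |Δx| = |6 − -8| = 14 m
Total path = 29 m; average speed = 29/11 = 29/11 m/s.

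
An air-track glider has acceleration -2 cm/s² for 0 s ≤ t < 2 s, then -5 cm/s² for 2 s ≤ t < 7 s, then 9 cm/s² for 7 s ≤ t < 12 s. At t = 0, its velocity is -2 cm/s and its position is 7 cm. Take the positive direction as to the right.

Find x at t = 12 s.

On each constant-a segment, Δv = aΔt and Δx = v₀Δt + ½aΔt²; chain segment to segment.
0–2 s: v starts -2 cm/s; Δx = -2·2 + ½·-2·2² = -8 cm; v ends -6 cm/s.
2–7 s: v starts -6 cm/s; Δx = -6·5 + ½·-5·5² = -92.5 cm; v ends -31 cm/s.
7–12 s: v starts -31 cm/s; Δx = -31·5 + ½·9·5² = -42.5 cm; v ends 14 cm/s.
x(12) = 7 + Σ Δx = -136 cm.

-136 cm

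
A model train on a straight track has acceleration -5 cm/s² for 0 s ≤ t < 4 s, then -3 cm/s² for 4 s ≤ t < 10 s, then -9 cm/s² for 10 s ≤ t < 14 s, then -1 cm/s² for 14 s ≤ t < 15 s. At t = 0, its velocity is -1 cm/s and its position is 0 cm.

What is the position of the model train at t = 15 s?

On each constant-a segment, Δv = aΔt and Δx = v₀Δt + ½aΔt²; chain segment to segment.
0–4 s: v starts -1 cm/s; Δx = -1·4 + ½·-5·4² = -44 cm; v ends -21 cm/s.
4–10 s: v starts -21 cm/s; Δx = -21·6 + ½·-3·6² = -180 cm; v ends -39 cm/s.
10–14 s: v starts -39 cm/s; Δx = -39·4 + ½·-9·4² = -228 cm; v ends -75 cm/s.
14–15 s: v starts -75 cm/s; Δx = -75·1 + ½·-1·1² = -75.5 cm; v ends -76 cm/s.
x(15) = 0 + Σ Δx = -527.5 cm.

-527.5 cm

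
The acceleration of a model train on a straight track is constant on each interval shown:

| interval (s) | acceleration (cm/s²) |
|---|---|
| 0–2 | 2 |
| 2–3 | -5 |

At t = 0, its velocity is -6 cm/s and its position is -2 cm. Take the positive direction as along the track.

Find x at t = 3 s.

On each constant-a segment, Δv = aΔt and Δx = v₀Δt + ½aΔt²; chain segment to segment.
0–2 s: v starts -6 cm/s; Δx = -6·2 + ½·2·2² = -8 cm; v ends -2 cm/s.
2–3 s: v starts -2 cm/s; Δx = -2·1 + ½·-5·1² = -4.5 cm; v ends -7 cm/s.
x(3) = -2 + Σ Δx = -14.5 cm.

-14.5 cm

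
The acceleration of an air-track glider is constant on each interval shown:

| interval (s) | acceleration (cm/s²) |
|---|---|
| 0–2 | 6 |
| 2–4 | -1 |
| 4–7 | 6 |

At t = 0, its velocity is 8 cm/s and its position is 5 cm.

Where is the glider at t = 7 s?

152 cm

On each constant-a segment, Δv = aΔt and Δx = v₀Δt + ½aΔt²; chain segment to segment.
0–2 s: v starts 8 cm/s; Δx = 8·2 + ½·6·2² = 28 cm; v ends 20 cm/s.
2–4 s: v starts 20 cm/s; Δx = 20·2 + ½·-1·2² = 38 cm; v ends 18 cm/s.
4–7 s: v starts 18 cm/s; Δx = 18·3 + ½·6·3² = 81 cm; v ends 36 cm/s.
x(7) = 5 + Σ Δx = 152 cm.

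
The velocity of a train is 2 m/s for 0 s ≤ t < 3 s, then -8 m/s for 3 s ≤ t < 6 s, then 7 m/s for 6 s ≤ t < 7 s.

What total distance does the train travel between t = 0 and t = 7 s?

37 m

Total distance travelled is ∫|v| dt — sum the magnitudes of each area piece.
0–3 s: |2| × 3 = 6 m
3–6 s: |-8| × 3 = 24 m
6–7 s: |7| × 1 = 7 m
Total distance = 37 m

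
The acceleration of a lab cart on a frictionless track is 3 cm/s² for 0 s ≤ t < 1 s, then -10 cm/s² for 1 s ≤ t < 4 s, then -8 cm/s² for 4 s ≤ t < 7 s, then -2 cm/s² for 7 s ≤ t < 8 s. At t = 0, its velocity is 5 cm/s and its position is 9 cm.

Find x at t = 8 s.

On each constant-a segment, Δv = aΔt and Δx = v₀Δt + ½aΔt²; chain segment to segment.
0–1 s: v starts 5 cm/s; Δx = 5·1 + ½·3·1² = 6.5 cm; v ends 8 cm/s.
1–4 s: v starts 8 cm/s; Δx = 8·3 + ½·-10·3² = -21 cm; v ends -22 cm/s.
4–7 s: v starts -22 cm/s; Δx = -22·3 + ½·-8·3² = -102 cm; v ends -46 cm/s.
7–8 s: v starts -46 cm/s; Δx = -46·1 + ½·-2·1² = -47 cm; v ends -48 cm/s.
x(8) = 9 + Σ Δx = -154.5 cm.

-154.5 cm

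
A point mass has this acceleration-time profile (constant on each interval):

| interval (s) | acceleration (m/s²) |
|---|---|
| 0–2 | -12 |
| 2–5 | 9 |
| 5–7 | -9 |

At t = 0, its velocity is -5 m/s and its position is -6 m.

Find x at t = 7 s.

-108.5 m

On each constant-a segment, Δv = aΔt and Δx = v₀Δt + ½aΔt²; chain segment to segment.
0–2 s: v starts -5 m/s; Δx = -5·2 + ½·-12·2² = -34 m; v ends -29 m/s.
2–5 s: v starts -29 m/s; Δx = -29·3 + ½·9·3² = -46.5 m; v ends -2 m/s.
5–7 s: v starts -2 m/s; Δx = -2·2 + ½·-9·2² = -22 m; v ends -20 m/s.
x(7) = -6 + Σ Δx = -108.5 m.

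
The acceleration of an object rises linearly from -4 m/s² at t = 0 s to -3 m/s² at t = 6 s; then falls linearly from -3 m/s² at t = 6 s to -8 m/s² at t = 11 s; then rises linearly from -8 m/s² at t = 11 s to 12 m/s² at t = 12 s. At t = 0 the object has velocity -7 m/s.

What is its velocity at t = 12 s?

Δv equals the area under the a-t graph; then v = v₀ + Δv.
0–6 s: ½(-4 + -3)(6) = -21 m/s
6–11 s: ½(-3 + -8)(5) = -27.5 m/s
11–12 s: ½(-8 + 12)(1) = 2 m/s
Δv = -46.5 m/s, so v(12) = -7 + (-46.5) = -53.5 m/s.

-53.5 m/s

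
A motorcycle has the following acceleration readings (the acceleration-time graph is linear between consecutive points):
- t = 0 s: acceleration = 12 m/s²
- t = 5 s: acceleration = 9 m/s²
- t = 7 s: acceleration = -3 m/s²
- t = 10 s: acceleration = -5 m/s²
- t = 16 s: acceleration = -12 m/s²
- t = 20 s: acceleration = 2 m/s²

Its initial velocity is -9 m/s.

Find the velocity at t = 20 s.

Δv equals the area under the a-t graph; then v = v₀ + Δv.
0–5 s: ½(12 + 9)(5) = 52.5 m/s
5–7 s: ½(9 + -3)(2) = 6 m/s
7–10 s: ½(-3 + -5)(3) = -12 m/s
10–16 s: ½(-5 + -12)(6) = -51 m/s
16–20 s: ½(-12 + 2)(4) = -20 m/s
Δv = -24.5 m/s, so v(20) = -9 + (-24.5) = -33.5 m/s.

-33.5 m/s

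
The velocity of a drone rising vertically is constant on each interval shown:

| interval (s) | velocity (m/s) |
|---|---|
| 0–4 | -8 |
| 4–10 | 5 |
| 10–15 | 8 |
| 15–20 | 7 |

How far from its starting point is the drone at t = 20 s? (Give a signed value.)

73 m

Displacement is the signed area under the v-t curve.
0–4 s: -8 × 4 = -32 m
4–10 s: 5 × 6 = 30 m
10–15 s: 8 × 5 = 40 m
15–20 s: 7 × 5 = 35 m
Net displacement = 73 m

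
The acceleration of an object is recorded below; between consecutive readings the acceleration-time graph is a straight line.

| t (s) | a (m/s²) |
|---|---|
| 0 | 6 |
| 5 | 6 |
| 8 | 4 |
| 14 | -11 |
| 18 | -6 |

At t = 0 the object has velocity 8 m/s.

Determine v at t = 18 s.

-2 m/s

Δv equals the area under the a-t graph; then v = v₀ + Δv.
0–5 s: 6 × 5 = 30 m/s
5–8 s: ½(6 + 4)(3) = 15 m/s
8–14 s: ½(4 + -11)(6) = -21 m/s
14–18 s: ½(-11 + -6)(4) = -34 m/s
Δv = -10 m/s, so v(18) = 8 + (-10) = -2 m/s.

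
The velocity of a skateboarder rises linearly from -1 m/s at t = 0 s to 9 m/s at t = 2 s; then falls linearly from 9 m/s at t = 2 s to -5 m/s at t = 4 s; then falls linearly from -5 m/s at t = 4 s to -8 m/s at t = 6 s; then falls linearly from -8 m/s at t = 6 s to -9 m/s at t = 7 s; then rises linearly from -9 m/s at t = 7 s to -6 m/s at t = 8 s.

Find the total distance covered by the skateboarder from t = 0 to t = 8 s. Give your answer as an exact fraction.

Total distance travelled is ∫|v| dt — sum the magnitudes of each area piece.
0–2 s: v = 0 at t = 0.2 s; triangle areas 0.1 + 8.1 = 8.2 m
2–4 s: v = 0 at t = 23/7 s; triangle areas 81/14 + 25/14 = 53/7 m
4–6 s: |½(-5 + -8)(2)| = 13 m
6–7 s: |½(-8 + -9)(1)| = 8.5 m
7–8 s: |½(-9 + -6)(1)| = 7.5 m
Total distance = 1567/35 m

1567/35 m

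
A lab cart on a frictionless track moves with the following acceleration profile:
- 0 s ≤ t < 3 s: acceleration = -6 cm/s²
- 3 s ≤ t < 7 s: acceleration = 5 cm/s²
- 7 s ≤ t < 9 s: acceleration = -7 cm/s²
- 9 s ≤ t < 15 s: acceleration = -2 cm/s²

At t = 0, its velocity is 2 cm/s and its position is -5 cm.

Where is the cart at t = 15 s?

-152 cm

On each constant-a segment, Δv = aΔt and Δx = v₀Δt + ½aΔt²; chain segment to segment.
0–3 s: v starts 2 cm/s; Δx = 2·3 + ½·-6·3² = -21 cm; v ends -16 cm/s.
3–7 s: v starts -16 cm/s; Δx = -16·4 + ½·5·4² = -24 cm; v ends 4 cm/s.
7–9 s: v starts 4 cm/s; Δx = 4·2 + ½·-7·2² = -6 cm; v ends -10 cm/s.
9–15 s: v starts -10 cm/s; Δx = -10·6 + ½·-2·6² = -96 cm; v ends -22 cm/s.
x(15) = -5 + Σ Δx = -152 cm.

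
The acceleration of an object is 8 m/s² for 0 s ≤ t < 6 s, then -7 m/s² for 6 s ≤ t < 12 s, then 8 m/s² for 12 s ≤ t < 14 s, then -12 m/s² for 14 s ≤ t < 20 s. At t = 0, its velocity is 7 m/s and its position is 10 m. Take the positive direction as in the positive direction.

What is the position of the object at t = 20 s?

On each constant-a segment, Δv = aΔt and Δx = v₀Δt + ½aΔt²; chain segment to segment.
0–6 s: v starts 7 m/s; Δx = 7·6 + ½·8·6² = 186 m; v ends 55 m/s.
6–12 s: v starts 55 m/s; Δx = 55·6 + ½·-7·6² = 204 m; v ends 13 m/s.
12–14 s: v starts 13 m/s; Δx = 13·2 + ½·8·2² = 42 m; v ends 29 m/s.
14–20 s: v starts 29 m/s; Δx = 29·6 + ½·-12·6² = -42 m; v ends -43 m/s.
x(20) = 10 + Σ Δx = 400 m.

400 m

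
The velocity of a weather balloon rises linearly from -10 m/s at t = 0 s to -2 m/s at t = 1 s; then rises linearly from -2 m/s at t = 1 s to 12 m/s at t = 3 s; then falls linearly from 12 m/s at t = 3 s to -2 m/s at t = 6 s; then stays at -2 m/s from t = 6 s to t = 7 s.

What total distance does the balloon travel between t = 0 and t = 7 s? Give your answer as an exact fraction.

Total distance travelled is ∫|v| dt — sum the magnitudes of each area piece.
0–1 s: |½(-10 + -2)(1)| = 6 m
1–3 s: v = 0 at t = 9/7 s; triangle areas 2/7 + 72/7 = 74/7 m
3–6 s: v = 0 at t = 39/7 s; triangle areas 108/7 + 3/7 = 111/7 m
6–7 s: |-2| × 1 = 2 m
Total distance = 241/7 m

241/7 m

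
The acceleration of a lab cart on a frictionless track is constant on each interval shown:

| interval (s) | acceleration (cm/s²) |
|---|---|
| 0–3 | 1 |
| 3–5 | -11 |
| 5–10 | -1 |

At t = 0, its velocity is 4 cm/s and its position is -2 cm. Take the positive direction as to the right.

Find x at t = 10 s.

-81 cm

On each constant-a segment, Δv = aΔt and Δx = v₀Δt + ½aΔt²; chain segment to segment.
0–3 s: v starts 4 cm/s; Δx = 4·3 + ½·1·3² = 16.5 cm; v ends 7 cm/s.
3–5 s: v starts 7 cm/s; Δx = 7·2 + ½·-11·2² = -8 cm; v ends -15 cm/s.
5–10 s: v starts -15 cm/s; Δx = -15·5 + ½·-1·5² = -87.5 cm; v ends -20 cm/s.
x(10) = -2 + Σ Δx = -81 cm.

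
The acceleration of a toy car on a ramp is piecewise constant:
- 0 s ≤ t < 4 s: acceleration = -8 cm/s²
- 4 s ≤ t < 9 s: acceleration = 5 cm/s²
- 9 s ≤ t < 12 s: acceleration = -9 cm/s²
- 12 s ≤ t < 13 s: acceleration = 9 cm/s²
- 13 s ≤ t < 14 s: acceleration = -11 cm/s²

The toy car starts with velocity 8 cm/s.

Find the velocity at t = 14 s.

Δv equals the area under the a-t graph; then v = v₀ + Δv.
0–4 s: -8 × 4 = -32 cm/s
4–9 s: 5 × 5 = 25 cm/s
9–12 s: -9 × 3 = -27 cm/s
12–13 s: 9 × 1 = 9 cm/s
13–14 s: -11 × 1 = -11 cm/s
Δv = -36 cm/s, so v(14) = 8 + (-36) = -28 cm/s.

-28 cm/s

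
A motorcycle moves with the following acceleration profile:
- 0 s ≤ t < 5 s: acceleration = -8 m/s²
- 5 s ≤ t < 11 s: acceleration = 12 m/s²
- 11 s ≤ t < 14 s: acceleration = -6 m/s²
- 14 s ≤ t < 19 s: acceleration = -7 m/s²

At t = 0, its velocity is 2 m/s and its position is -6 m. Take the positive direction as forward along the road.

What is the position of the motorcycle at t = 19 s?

-40.5 m

On each constant-a segment, Δv = aΔt and Δx = v₀Δt + ½aΔt²; chain segment to segment.
0–5 s: v starts 2 m/s; Δx = 2·5 + ½·-8·5² = -90 m; v ends -38 m/s.
5–11 s: v starts -38 m/s; Δx = -38·6 + ½·12·6² = -12 m; v ends 34 m/s.
11–14 s: v starts 34 m/s; Δx = 34·3 + ½·-6·3² = 75 m; v ends 16 m/s.
14–19 s: v starts 16 m/s; Δx = 16·5 + ½·-7·5² = -7.5 m; v ends -19 m/s.
x(19) = -6 + Σ Δx = -40.5 m.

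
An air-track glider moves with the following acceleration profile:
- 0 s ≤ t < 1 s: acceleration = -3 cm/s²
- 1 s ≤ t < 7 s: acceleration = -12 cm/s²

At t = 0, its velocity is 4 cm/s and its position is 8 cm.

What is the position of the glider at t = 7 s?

-199.5 cm

On each constant-a segment, Δv = aΔt and Δx = v₀Δt + ½aΔt²; chain segment to segment.
0–1 s: v starts 4 cm/s; Δx = 4·1 + ½·-3·1² = 2.5 cm; v ends 1 cm/s.
1–7 s: v starts 1 cm/s; Δx = 1·6 + ½·-12·6² = -210 cm; v ends -71 cm/s.
x(7) = 8 + Σ Δx = -199.5 cm.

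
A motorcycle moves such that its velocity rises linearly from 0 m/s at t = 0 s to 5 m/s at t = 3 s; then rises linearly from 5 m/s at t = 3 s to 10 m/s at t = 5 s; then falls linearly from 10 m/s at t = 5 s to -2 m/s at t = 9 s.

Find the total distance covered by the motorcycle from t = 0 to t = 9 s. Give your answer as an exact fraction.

Total distance travelled is ∫|v| dt — sum the magnitudes of each area piece.
0–3 s: |½(0 + 5)(3)| = 7.5 m
3–5 s: |½(5 + 10)(2)| = 15 m
5–9 s: v = 0 at t = 25/3 s; triangle areas 50/3 + 2/3 = 52/3 m
Total distance = 239/6 m

239/6 m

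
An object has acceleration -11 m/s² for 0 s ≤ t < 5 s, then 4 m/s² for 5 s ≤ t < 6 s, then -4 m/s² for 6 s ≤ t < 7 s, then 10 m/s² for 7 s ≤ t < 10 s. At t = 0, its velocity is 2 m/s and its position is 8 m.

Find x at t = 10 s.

On each constant-a segment, Δv = aΔt and Δx = v₀Δt + ½aΔt²; chain segment to segment.
0–5 s: v starts 2 m/s; Δx = 2·5 + ½·-11·5² = -127.5 m; v ends -53 m/s.
5–6 s: v starts -53 m/s; Δx = -53·1 + ½·4·1² = -51 m; v ends -49 m/s.
6–7 s: v starts -49 m/s; Δx = -49·1 + ½·-4·1² = -51 m; v ends -53 m/s.
7–10 s: v starts -53 m/s; Δx = -53·3 + ½·10·3² = -114 m; v ends -23 m/s.
x(10) = 8 + Σ Δx = -335.5 m.

-335.5 m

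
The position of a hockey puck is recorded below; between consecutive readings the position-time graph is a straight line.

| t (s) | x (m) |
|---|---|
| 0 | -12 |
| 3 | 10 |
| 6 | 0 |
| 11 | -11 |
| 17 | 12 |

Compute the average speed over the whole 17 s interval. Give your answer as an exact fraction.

66/17 m/s

Average speed = (total path length)/(elapsed time); on a piecewise-linear x-t graph the path length is Σ|Δx|.
0–3 s: |Δx| = |10 − -12| = 22 m
3–6 s: |Δx| = |0 − 10| = 10 m
6–11 s: |Δx| = |-11 − 0| = 11 m
11–17 s: |Δx| = |12 − -11| = 23 m
Total path = 66 m; average speed = 66/17 = 66/17 m/s.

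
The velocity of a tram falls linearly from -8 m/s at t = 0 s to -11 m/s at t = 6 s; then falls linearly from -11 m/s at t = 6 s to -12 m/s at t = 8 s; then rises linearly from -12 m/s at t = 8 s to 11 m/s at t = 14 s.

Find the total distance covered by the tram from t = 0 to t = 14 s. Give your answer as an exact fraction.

2635/23 m

Distance (not displacement) is the total path length: add the absolute areas under v-t.
0–6 s: |½(-8 + -11)(6)| = 57 m
6–8 s: |½(-11 + -12)(2)| = 23 m
8–14 s: v = 0 at t = 256/23 s; triangle areas 432/23 + 363/23 = 795/23 m
Total distance = 2635/23 m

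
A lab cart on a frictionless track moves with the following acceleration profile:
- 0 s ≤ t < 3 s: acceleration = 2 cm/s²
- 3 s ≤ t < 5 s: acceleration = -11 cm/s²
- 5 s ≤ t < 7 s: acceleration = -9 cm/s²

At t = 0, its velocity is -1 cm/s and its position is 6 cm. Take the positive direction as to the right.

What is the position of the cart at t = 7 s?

-52 cm

On each constant-a segment, Δv = aΔt and Δx = v₀Δt + ½aΔt²; chain segment to segment.
0–3 s: v starts -1 cm/s; Δx = -1·3 + ½·2·3² = 6 cm; v ends 5 cm/s.
3–5 s: v starts 5 cm/s; Δx = 5·2 + ½·-11·2² = -12 cm; v ends -17 cm/s.
5–7 s: v starts -17 cm/s; Δx = -17·2 + ½·-9·2² = -52 cm; v ends -35 cm/s.
x(7) = 6 + Σ Δx = -52 cm.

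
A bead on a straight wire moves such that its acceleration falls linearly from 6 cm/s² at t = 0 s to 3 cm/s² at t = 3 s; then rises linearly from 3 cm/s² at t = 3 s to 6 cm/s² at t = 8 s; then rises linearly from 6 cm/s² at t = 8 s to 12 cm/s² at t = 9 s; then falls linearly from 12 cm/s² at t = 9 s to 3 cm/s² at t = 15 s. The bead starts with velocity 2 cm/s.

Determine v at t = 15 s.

92 cm/s

Δv equals the area under the a-t graph; then v = v₀ + Δv.
0–3 s: ½(6 + 3)(3) = 13.5 cm/s
3–8 s: ½(3 + 6)(5) = 22.5 cm/s
8–9 s: ½(6 + 12)(1) = 9 cm/s
9–15 s: ½(12 + 3)(6) = 45 cm/s
Δv = 90 cm/s, so v(15) = 2 + (90) = 92 cm/s.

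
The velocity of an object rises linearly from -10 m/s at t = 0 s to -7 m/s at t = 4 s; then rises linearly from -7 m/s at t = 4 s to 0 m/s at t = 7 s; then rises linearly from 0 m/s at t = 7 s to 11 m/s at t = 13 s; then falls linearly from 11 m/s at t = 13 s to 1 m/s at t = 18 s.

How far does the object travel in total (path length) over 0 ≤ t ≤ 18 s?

107.5 m

Total distance travelled is ∫|v| dt — sum the magnitudes of each area piece.
0–4 s: |½(-10 + -7)(4)| = 34 m
4–7 s: |½(-7 + 0)(3)| = 10.5 m
7–13 s: |½(0 + 11)(6)| = 33 m
13–18 s: |½(11 + 1)(5)| = 30 m
Total distance = 107.5 m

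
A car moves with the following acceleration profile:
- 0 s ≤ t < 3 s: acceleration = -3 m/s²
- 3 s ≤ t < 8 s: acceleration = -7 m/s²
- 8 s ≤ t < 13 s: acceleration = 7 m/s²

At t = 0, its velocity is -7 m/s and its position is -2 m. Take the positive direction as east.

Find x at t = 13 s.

-371.5 m

On each constant-a segment, Δv = aΔt and Δx = v₀Δt + ½aΔt²; chain segment to segment.
0–3 s: v starts -7 m/s; Δx = -7·3 + ½·-3·3² = -34.5 m; v ends -16 m/s.
3–8 s: v starts -16 m/s; Δx = -16·5 + ½·-7·5² = -167.5 m; v ends -51 m/s.
8–13 s: v starts -51 m/s; Δx = -51·5 + ½·7·5² = -167.5 m; v ends -16 m/s.
x(13) = -2 + Σ Δx = -371.5 m.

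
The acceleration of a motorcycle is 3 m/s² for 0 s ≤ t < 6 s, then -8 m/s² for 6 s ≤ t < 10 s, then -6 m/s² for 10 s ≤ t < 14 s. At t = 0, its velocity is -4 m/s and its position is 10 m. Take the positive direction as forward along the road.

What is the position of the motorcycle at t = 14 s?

On each constant-a segment, Δv = aΔt and Δx = v₀Δt + ½aΔt²; chain segment to segment.
0–6 s: v starts -4 m/s; Δx = -4·6 + ½·3·6² = 30 m; v ends 14 m/s.
6–10 s: v starts 14 m/s; Δx = 14·4 + ½·-8·4² = -8 m; v ends -18 m/s.
10–14 s: v starts -18 m/s; Δx = -18·4 + ½·-6·4² = -120 m; v ends -42 m/s.
x(14) = 10 + Σ Δx = -88 m.

-88 m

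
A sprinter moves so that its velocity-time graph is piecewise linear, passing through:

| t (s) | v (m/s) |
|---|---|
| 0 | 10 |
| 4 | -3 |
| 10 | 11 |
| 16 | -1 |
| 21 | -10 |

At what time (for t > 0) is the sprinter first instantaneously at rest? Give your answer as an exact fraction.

v changes sign on 0–4 s (from 10 to -3); the graph is linear there, so v = 0 at t = 0 + (-10)·(4 − 0)/(-3 − 10) = 40/13 s.

t = 40/13 s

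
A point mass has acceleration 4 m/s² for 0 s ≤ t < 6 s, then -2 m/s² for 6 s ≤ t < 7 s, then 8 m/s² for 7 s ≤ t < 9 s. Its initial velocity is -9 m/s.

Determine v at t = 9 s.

29 m/s

Δv equals the area under the a-t graph; then v = v₀ + Δv.
0–6 s: 4 × 6 = 24 m/s
6–7 s: -2 × 1 = -2 m/s
7–9 s: 8 × 2 = 16 m/s
Δv = 38 m/s, so v(9) = -9 + (38) = 29 m/s.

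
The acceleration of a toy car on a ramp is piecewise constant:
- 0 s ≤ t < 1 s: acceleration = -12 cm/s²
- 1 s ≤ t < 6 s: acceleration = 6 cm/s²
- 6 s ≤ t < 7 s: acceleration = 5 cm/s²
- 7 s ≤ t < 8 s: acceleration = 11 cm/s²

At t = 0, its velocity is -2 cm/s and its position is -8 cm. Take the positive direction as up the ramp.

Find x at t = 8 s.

34 cm

On each constant-a segment, Δv = aΔt and Δx = v₀Δt + ½aΔt²; chain segment to segment.
0–1 s: v starts -2 cm/s; Δx = -2·1 + ½·-12·1² = -8 cm; v ends -14 cm/s.
1–6 s: v starts -14 cm/s; Δx = -14·5 + ½·6·5² = 5 cm; v ends 16 cm/s.
6–7 s: v starts 16 cm/s; Δx = 16·1 + ½·5·1² = 18.5 cm; v ends 21 cm/s.
7–8 s: v starts 21 cm/s; Δx = 21·1 + ½·11·1² = 26.5 cm; v ends 32 cm/s.
x(8) = -8 + Σ Δx = 34 cm.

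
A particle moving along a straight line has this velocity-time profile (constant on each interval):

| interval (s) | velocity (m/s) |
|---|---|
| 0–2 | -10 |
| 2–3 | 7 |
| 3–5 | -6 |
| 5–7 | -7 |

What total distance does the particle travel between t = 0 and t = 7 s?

53 m

Total distance travelled is ∫|v| dt — sum the magnitudes of each area piece.
0–2 s: |-10| × 2 = 20 m
2–3 s: |7| × 1 = 7 m
3–5 s: |-6| × 2 = 12 m
5–7 s: |-7| × 2 = 14 m
Total distance = 53 m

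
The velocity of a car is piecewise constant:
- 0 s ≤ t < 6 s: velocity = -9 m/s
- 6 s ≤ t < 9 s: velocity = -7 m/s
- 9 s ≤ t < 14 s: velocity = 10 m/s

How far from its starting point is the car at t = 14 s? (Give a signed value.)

Net displacement equals the area under the velocity-time graph (areas below the axis count negative).
0–6 s: -9 × 6 = -54 m
6–9 s: -7 × 3 = -21 m
9–14 s: 10 × 5 = 50 m
Net displacement = -25 m

-25 m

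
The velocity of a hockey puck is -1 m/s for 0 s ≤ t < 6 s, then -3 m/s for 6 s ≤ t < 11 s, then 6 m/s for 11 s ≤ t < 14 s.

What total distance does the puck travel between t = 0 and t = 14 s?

39 m

Total distance travelled is ∫|v| dt — sum the magnitudes of each area piece.
0–6 s: |-1| × 6 = 6 m
6–11 s: |-3| × 5 = 15 m
11–14 s: |6| × 3 = 18 m
Total distance = 39 m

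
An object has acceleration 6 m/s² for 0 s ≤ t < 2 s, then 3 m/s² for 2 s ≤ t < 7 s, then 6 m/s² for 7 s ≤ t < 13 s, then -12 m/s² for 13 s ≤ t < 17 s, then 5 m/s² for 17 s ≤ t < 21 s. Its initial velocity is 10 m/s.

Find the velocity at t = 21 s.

45 m/s

Δv equals the area under the a-t graph; then v = v₀ + Δv.
0–2 s: 6 × 2 = 12 m/s
2–7 s: 3 × 5 = 15 m/s
7–13 s: 6 × 6 = 36 m/s
13–17 s: -12 × 4 = -48 m/s
17–21 s: 5 × 4 = 20 m/s
Δv = 35 m/s, so v(21) = 10 + (35) = 45 m/s.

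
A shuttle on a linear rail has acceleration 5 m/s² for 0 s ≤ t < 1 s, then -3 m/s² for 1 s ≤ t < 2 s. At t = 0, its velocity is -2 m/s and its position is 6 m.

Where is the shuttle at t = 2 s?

8 m

On each constant-a segment, Δv = aΔt and Δx = v₀Δt + ½aΔt²; chain segment to segment.
0–1 s: v starts -2 m/s; Δx = -2·1 + ½·5·1² = 0.5 m; v ends 3 m/s.
1–2 s: v starts 3 m/s; Δx = 3·1 + ½·-3·1² = 1.5 m; v ends 0 m/s.
x(2) = 6 + Σ Δx = 8 m.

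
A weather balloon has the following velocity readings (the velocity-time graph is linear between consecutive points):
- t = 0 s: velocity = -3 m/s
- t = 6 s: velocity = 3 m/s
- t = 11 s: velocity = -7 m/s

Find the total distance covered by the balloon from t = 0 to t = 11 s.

23.5 m

Distance (not displacement) is the total path length: add the absolute areas under v-t.
0–6 s: v = 0 at t = 3 s; triangle areas 4.5 + 4.5 = 9 m
6–11 s: v = 0 at t = 7.5 s; triangle areas 2.25 + 12.25 = 14.5 m
Total distance = 23.5 m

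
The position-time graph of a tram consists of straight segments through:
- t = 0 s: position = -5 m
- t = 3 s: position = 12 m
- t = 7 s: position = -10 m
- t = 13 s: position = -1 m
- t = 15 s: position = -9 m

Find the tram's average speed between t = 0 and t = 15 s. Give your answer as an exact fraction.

Average speed = (total path length)/(elapsed time); on a piecewise-linear x-t graph the path length is Σ|Δx|.
0–3 s: |Δx| = |12 − -5| = 17 m
3–7 s: |Δx| = |-10 − 12| = 22 m
7–13 s: |Δx| = |-1 − -10| = 9 m
13–15 s: |Δx| = |-9 − -1| = 8 m
Total path = 56 m; average speed = 56/15 = 56/15 m/s.

56/15 m/s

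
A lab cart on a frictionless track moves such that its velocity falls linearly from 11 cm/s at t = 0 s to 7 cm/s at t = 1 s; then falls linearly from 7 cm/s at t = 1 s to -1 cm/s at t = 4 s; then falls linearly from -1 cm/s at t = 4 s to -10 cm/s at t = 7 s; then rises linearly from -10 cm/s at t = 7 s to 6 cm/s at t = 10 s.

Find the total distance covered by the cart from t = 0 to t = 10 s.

Total distance travelled is ∫|v| dt — sum the magnitudes of each area piece.
0–1 s: |½(11 + 7)(1)| = 9 cm
1–4 s: v = 0 at t = 3.625 s; triangle areas 9.1875 + 0.1875 = 9.375 cm
4–7 s: |½(-1 + -10)(3)| = 16.5 cm
7–10 s: v = 0 at t = 8.875 s; triangle areas 9.375 + 3.375 = 12.75 cm
Total distance = 47.625 cm

47.625 cm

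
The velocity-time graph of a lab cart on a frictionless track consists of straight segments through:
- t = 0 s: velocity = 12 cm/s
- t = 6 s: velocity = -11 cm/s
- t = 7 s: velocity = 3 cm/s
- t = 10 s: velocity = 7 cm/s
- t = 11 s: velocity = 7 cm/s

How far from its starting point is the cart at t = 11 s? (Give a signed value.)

21 cm

Displacement is the signed area under the v-t curve.
0–6 s: ½(12 + -11)(6) = 3 cm
6–7 s: ½(-11 + 3)(1) = -4 cm
7–10 s: ½(3 + 7)(3) = 15 cm
10–11 s: 7 × 1 = 7 cm
Net displacement = 21 cm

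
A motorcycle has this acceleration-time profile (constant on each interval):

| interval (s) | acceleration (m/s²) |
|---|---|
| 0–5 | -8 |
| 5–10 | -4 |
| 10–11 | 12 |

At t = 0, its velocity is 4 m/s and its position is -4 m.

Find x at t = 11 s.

-364 m

On each constant-a segment, Δv = aΔt and Δx = v₀Δt + ½aΔt²; chain segment to segment.
0–5 s: v starts 4 m/s; Δx = 4·5 + ½·-8·5² = -80 m; v ends -36 m/s.
5–10 s: v starts -36 m/s; Δx = -36·5 + ½·-4·5² = -230 m; v ends -56 m/s.
10–11 s: v starts -56 m/s; Δx = -56·1 + ½·12·1² = -50 m; v ends -44 m/s.
x(11) = -4 + Σ Δx = -364 m.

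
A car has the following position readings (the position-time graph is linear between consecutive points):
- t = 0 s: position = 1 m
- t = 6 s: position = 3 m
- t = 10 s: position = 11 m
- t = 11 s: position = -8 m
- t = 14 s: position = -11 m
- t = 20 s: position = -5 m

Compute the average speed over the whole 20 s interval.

Average speed = (total path length)/(elapsed time); on a piecewise-linear x-t graph the path length is Σ|Δx|.
0–6 s: |Δx| = |3 − 1| = 2 m
6–10 s: |Δx| = |11 − 3| = 8 m
10–11 s: |Δx| = |-8 − 11| = 19 m
11–14 s: |Δx| = |-11 − -8| = 3 m
14–20 s: |Δx| = |-5 − -11| = 6 m
Total path = 38 m; average speed = 38/20 = 1.9 m/s.

1.9 m/s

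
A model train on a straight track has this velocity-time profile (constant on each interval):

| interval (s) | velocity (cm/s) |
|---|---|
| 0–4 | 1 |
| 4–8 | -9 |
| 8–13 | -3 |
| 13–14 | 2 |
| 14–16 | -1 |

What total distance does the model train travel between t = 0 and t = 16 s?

59 cm

Total distance travelled is ∫|v| dt — sum the magnitudes of each area piece.
0–4 s: |1| × 4 = 4 cm
4–8 s: |-9| × 4 = 36 cm
8–13 s: |-3| × 5 = 15 cm
13–14 s: |2| × 1 = 2 cm
14–16 s: |-1| × 2 = 2 cm
Total distance = 59 cm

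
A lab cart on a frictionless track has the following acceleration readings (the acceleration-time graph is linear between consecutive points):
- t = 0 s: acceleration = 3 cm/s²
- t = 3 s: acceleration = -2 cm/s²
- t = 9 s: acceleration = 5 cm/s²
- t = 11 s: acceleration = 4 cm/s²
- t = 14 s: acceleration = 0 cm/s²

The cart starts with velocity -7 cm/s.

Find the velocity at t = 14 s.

18.5 cm/s

Δv equals the area under the a-t graph; then v = v₀ + Δv.
0–3 s: ½(3 + -2)(3) = 1.5 cm/s
3–9 s: ½(-2 + 5)(6) = 9 cm/s
9–11 s: ½(5 + 4)(2) = 9 cm/s
11–14 s: ½(4 + 0)(3) = 6 cm/s
Δv = 25.5 cm/s, so v(14) = -7 + (25.5) = 18.5 cm/s.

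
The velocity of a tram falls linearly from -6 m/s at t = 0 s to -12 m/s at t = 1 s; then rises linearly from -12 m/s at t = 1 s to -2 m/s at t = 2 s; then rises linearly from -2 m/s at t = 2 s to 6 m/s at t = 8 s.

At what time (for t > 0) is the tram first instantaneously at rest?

t = 3.5 s

v changes sign on 2–8 s (from -2 to 6); the graph is linear there, so v = 0 at t = 2 + (2)·(8 − 2)/(6 − -2) = 3.5 s.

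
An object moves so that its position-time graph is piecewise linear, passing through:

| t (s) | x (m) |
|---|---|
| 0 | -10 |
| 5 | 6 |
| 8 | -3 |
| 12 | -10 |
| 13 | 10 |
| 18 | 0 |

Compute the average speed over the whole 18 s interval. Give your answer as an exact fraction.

Average speed = (total path length)/(elapsed time); on a piecewise-linear x-t graph the path length is Σ|Δx|.
0–5 s: |Δx| = |6 − -10| = 16 m
5–8 s: |Δx| = |-3 − 6| = 9 m
8–12 s: |Δx| = |-10 − -3| = 7 m
12–13 s: |Δx| = |10 − -10| = 20 m
13–18 s: |Δx| = |0 − 10| = 10 m
Total path = 62 m; average speed = 62/18 = 31/9 m/s.

31/9 m/s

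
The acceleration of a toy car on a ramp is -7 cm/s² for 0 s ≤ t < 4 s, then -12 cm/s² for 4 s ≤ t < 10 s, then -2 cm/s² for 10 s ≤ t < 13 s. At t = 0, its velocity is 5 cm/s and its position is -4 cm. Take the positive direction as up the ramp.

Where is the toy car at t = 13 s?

On each constant-a segment, Δv = aΔt and Δx = v₀Δt + ½aΔt²; chain segment to segment.
0–4 s: v starts 5 cm/s; Δx = 5·4 + ½·-7·4² = -36 cm; v ends -23 cm/s.
4–10 s: v starts -23 cm/s; Δx = -23·6 + ½·-12·6² = -354 cm; v ends -95 cm/s.
10–13 s: v starts -95 cm/s; Δx = -95·3 + ½·-2·3² = -294 cm; v ends -101 cm/s.
x(13) = -4 + Σ Δx = -688 cm.

-688 cm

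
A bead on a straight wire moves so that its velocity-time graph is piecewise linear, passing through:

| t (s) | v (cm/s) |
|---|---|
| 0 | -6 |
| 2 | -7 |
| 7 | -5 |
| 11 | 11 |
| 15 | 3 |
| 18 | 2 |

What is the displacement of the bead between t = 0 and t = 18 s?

4.5 cm

Displacement is the signed area under the v-t curve.
0–2 s: ½(-6 + -7)(2) = -13 cm
2–7 s: ½(-7 + -5)(5) = -30 cm
7–11 s: ½(-5 + 11)(4) = 12 cm
11–15 s: ½(11 + 3)(4) = 28 cm
15–18 s: ½(3 + 2)(3) = 7.5 cm
Net displacement = 4.5 cm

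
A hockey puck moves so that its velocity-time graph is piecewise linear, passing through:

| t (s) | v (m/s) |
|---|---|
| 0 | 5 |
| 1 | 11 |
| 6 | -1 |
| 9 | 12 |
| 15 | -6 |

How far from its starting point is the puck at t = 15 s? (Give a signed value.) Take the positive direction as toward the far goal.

67.5 m

Net displacement equals the area under the velocity-time graph (areas below the axis count negative).
0–1 s: ½(5 + 11)(1) = 8 m
1–6 s: ½(11 + -1)(5) = 25 m
6–9 s: ½(-1 + 12)(3) = 16.5 m
9–15 s: ½(12 + -6)(6) = 18 m
Net displacement = 67.5 m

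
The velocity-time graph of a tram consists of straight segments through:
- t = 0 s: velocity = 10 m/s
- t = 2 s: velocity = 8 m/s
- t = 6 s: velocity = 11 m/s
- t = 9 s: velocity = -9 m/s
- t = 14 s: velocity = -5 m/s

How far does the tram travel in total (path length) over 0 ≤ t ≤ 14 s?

Distance (not displacement) is the total path length: add the absolute areas under v-t.
0–2 s: |½(10 + 8)(2)| = 18 m
2–6 s: |½(8 + 11)(4)| = 38 m
6–9 s: v = 0 at t = 7.65 s; triangle areas 9.075 + 6.075 = 15.15 m
9–14 s: |½(-9 + -5)(5)| = 35 m
Total distance = 106.15 m

106.15 m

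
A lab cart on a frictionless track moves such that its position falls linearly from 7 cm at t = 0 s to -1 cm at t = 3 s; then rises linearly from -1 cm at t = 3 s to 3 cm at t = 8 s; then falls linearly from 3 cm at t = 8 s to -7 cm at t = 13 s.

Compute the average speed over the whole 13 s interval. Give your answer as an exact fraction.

22/13 cm/s

Average speed = (total path length)/(elapsed time); on a piecewise-linear x-t graph the path length is Σ|Δx|.
0–3 s: |Δx| = |-1 − 7| = 8 cm
3–8 s: |Δx| = |3 − -1| = 4 cm
8–13 s: |Δx| = |-7 − 3| = 10 cm
Total path = 22 cm; average speed = 22/13 = 22/13 cm/s.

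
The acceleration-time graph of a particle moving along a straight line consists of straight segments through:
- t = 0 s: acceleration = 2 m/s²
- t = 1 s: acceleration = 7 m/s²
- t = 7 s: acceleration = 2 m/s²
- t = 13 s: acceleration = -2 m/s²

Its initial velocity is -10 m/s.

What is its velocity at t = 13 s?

Δv equals the area under the a-t graph; then v = v₀ + Δv.
0–1 s: ½(2 + 7)(1) = 4.5 m/s
1–7 s: ½(7 + 2)(6) = 27 m/s
7–13 s: ½(2 + -2)(6) = 0 m/s
Δv = 31.5 m/s, so v(13) = -10 + (31.5) = 21.5 m/s.

21.5 m/s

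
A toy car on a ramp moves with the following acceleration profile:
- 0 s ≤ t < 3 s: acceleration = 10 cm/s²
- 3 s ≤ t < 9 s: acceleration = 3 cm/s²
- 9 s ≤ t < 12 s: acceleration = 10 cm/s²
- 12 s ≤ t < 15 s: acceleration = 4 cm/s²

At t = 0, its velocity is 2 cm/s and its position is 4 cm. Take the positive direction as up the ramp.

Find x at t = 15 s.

754 cm

On each constant-a segment, Δv = aΔt and Δx = v₀Δt + ½aΔt²; chain segment to segment.
0–3 s: v starts 2 cm/s; Δx = 2·3 + ½·10·3² = 51 cm; v ends 32 cm/s.
3–9 s: v starts 32 cm/s; Δx = 32·6 + ½·3·6² = 246 cm; v ends 50 cm/s.
9–12 s: v starts 50 cm/s; Δx = 50·3 + ½·10·3² = 195 cm; v ends 80 cm/s.
12–15 s: v starts 80 cm/s; Δx = 80·3 + ½·4·3² = 258 cm; v ends 92 cm/s.
x(15) = 4 + Σ Δx = 754 cm.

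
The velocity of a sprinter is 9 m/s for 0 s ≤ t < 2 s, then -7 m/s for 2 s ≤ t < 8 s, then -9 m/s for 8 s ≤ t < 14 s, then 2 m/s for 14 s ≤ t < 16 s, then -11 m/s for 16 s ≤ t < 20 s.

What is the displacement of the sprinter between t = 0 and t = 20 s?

-118 m

Displacement is the signed area under the v-t curve.
0–2 s: 9 × 2 = 18 m
2–8 s: -7 × 6 = -42 m
8–14 s: -9 × 6 = -54 m
14–16 s: 2 × 2 = 4 m
16–20 s: -11 × 4 = -44 m
Net displacement = -118 m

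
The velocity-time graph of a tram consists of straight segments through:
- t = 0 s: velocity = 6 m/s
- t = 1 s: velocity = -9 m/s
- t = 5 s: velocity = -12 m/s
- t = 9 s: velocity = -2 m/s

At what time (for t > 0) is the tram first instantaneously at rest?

v changes sign on 0–1 s (from 6 to -9); the graph is linear there, so v = 0 at t = 0 + (-6)·(1 − 0)/(-9 − 6) = 0.4 s.

t = 0.4 s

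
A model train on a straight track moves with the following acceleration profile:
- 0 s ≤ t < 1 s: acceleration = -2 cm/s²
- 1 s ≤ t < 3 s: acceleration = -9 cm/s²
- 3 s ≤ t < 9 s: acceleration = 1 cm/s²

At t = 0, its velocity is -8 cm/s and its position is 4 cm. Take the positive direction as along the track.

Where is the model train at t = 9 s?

On each constant-a segment, Δv = aΔt and Δx = v₀Δt + ½aΔt²; chain segment to segment.
0–1 s: v starts -8 cm/s; Δx = -8·1 + ½·-2·1² = -9 cm; v ends -10 cm/s.
1–3 s: v starts -10 cm/s; Δx = -10·2 + ½·-9·2² = -38 cm; v ends -28 cm/s.
3–9 s: v starts -28 cm/s; Δx = -28·6 + ½·1·6² = -150 cm; v ends -22 cm/s.
x(9) = 4 + Σ Δx = -193 cm.

-193 cm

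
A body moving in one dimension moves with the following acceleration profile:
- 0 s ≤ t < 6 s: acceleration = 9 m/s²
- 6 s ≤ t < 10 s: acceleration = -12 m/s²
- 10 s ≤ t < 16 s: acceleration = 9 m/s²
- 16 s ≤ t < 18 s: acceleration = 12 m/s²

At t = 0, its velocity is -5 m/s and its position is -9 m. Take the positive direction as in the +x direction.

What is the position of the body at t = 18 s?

On each constant-a segment, Δv = aΔt and Δx = v₀Δt + ½aΔt²; chain segment to segment.
0–6 s: v starts -5 m/s; Δx = -5·6 + ½·9·6² = 132 m; v ends 49 m/s.
6–10 s: v starts 49 m/s; Δx = 49·4 + ½·-12·4² = 100 m; v ends 1 m/s.
10–16 s: v starts 1 m/s; Δx = 1·6 + ½·9·6² = 168 m; v ends 55 m/s.
16–18 s: v starts 55 m/s; Δx = 55·2 + ½·12·2² = 134 m; v ends 79 m/s.
x(18) = -9 + Σ Δx = 525 m.

525 m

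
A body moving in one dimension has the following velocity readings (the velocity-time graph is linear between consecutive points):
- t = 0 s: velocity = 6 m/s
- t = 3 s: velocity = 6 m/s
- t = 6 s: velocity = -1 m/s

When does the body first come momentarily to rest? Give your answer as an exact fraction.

v changes sign on 3–6 s (from 6 to -1); the graph is linear there, so v = 0 at t = 3 + (-6)·(6 − 3)/(-1 − 6) = 39/7 s.

t = 39/7 s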